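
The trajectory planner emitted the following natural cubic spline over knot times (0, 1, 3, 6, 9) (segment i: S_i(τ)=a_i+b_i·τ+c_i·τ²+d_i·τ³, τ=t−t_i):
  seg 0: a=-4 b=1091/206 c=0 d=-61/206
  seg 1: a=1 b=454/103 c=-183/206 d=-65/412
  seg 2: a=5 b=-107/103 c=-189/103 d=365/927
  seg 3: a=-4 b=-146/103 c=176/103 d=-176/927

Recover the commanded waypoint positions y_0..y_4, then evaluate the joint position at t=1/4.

y_0=-4 y_1=1 y_2=5 y_3=-4 y_4=2
S(1/4) = -35341/13184

y_0 = S_0(0) = a_0 = -4
y_1 = S_1(0) = a_1 = 1
y_2 = S_2(0) = a_2 = 5
y_3 = S_3(0) = a_3 = -4
y_4 = S_3(3) = 2
t_q=1/4 is in segment 0 (τ=1/4); S_0(τ)=-35341/13184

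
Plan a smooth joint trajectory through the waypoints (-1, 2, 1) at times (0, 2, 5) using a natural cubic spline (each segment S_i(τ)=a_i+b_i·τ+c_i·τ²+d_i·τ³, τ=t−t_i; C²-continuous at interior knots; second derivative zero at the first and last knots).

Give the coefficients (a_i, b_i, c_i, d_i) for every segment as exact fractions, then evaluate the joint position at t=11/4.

Δ: Δ0=3/2, Δ1=-1/3
row 1: diag=10, rhs=-11; c'=3/10, d'=-11/10
back: M1=-11/10
M: M0=0, M1=-11/10, M2=0
seg 0: a=-1, c=M0/2=0, d=(M1−M0)/(6·2)=-11/120, b=Δ0−h0·(2M0+M1)/6=28/15
seg 1: a=2, c=M1/2=-11/20, d=(M2−M1)/(6·3)=11/180, b=Δ1−h1·(2M1+M2)/6=23/30
t_q=11/4 → seg 1, τ=3/4; S=2+23/30·τ+-11/20·τ²+11/180·τ³=2933/1280

  seg 0: a=-1 b=28/15 c=0 d=-11/120
  seg 1: a=2 b=23/30 c=-11/20 d=11/180
S(11/4) = 2933/1280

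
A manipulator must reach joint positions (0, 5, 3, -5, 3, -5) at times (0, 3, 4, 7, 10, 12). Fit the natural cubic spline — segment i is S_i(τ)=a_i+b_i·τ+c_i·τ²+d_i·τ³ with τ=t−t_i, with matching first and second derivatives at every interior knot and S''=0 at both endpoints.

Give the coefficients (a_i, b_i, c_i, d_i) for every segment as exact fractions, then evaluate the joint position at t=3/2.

  seg 0: a=0 b=2039/697 c=0 d=-2632/18819
  seg 1: a=5 b=-593/697 c=-2632/2091 d=229/2091
  seg 2: a=3 b=-6356/2091 c=-1945/2091 d=245/697
  seg 3: a=-5 b=107/123 c=4670/2091 d=-10253/18819
  seg 4: a=3 b=-920/2091 c=-1861/697 d=1861/4182
S(3/2) = 5459/1394

Δ: Δ0=5/3, Δ1=-2, Δ2=-8/3, Δ3=8/3, Δ4=-4
row 1: diag=8, rhs=-22; c'=1/8, d'=-11/4
row 2: denom=8−1·1/8=63/8; d'=(-4−1·-11/4)/(63/8)=-10/63
row 3: denom=12−3·8/21=76/7; d'=(32−3·-10/63)/(76/7)=341/114
row 4: denom=10−3·21/76=697/76; d'=(-40−3·341/114)/(697/76)=-3722/697
back: M4=-3722/697
back: M3=341/114−21/76·-3722/697=9340/2091
back: M2=-10/63−8/21·9340/2091=-3890/2091
back: M1=-11/4−1/8·-3890/2091=-5264/2091
M: M0=0, M1=-5264/2091, M2=-3890/2091, M3=9340/2091, M4=-3722/697, M5=0
seg 0: a=0, c=M0/2=0, d=(M1−M0)/(6·3)=-2632/18819, b=Δ0−h0·(2M0+M1)/6=2039/697
seg 1: a=5, c=M1/2=-2632/2091, d=(M2−M1)/(6·1)=229/2091, b=Δ1−h1·(2M1+M2)/6=-593/697
seg 2: a=3, c=M2/2=-1945/2091, d=(M3−M2)/(6·3)=245/697, b=Δ2−h2·(2M2+M3)/6=-6356/2091
seg 3: a=-5, c=M3/2=4670/2091, d=(M4−M3)/(6·3)=-10253/18819, b=Δ3−h3·(2M3+M4)/6=107/123
seg 4: a=3, c=M4/2=-1861/697, d=(M5−M4)/(6·2)=1861/4182, b=Δ4−h4·(2M4+M5)/6=-920/2091
t_q=3/2 → seg 0, τ=3/2; S=0+2039/697·τ+0·τ²+-2632/18819·τ³=5459/1394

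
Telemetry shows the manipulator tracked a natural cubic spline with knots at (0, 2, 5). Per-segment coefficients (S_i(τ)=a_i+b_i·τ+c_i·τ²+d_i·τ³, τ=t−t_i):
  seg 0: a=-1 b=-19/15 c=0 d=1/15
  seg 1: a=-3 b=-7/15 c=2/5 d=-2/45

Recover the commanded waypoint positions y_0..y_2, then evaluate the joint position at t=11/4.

y_0=-1 y_1=-3 y_2=-2
S(11/4) = -503/160

y_0 = S_0(0) = a_0 = -1
y_1 = S_1(0) = a_1 = -3
y_2 = S_1(3) = -2
t_q=11/4 is in segment 1 (τ=3/4); S_1(τ)=-503/160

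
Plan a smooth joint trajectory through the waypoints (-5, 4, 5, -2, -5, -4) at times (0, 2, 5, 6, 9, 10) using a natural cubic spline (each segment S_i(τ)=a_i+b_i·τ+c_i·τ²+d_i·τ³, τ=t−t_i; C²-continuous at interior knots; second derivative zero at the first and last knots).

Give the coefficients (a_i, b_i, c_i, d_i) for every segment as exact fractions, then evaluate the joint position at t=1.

  seg 0: a=-5 b=36281/7650 c=0 d=-232/3825
  seg 1: a=4 b=30713/7650 c=-464/1275 d=-19811/68850
  seg 2: a=5 b=-1336/225 c=-4519/1530 d=4823/2550
  seg 3: a=-2 b=-47207/7650 c=10406/3825 d=-22879/68850
  seg 4: a=-5 b=4514/3825 c=-689/2550 d=689/7650
S(1) = -811/2550

Δ: Δ0=9/2, Δ1=1/3, Δ2=-7, Δ3=-1, Δ4=1
row 1: diag=10, rhs=-25; c'=3/10, d'=-5/2
row 2: denom=8−3·3/10=71/10; d'=(-44−3·-5/2)/(71/10)=-365/71
row 3: denom=8−1·10/71=558/71; d'=(36−1·-365/71)/(558/71)=2921/558
row 4: denom=8−3·71/186=425/62; d'=(12−3·2921/558)/(425/62)=-689/1275
back: M4=-689/1275
back: M3=2921/558−71/186·-689/1275=20812/3825
back: M2=-365/71−10/71·20812/3825=-4519/765
back: M1=-5/2−3/10·-4519/765=-928/1275
M: M0=0, M1=-928/1275, M2=-4519/765, M3=20812/3825, M4=-689/1275, M5=0
seg 0: a=-5, c=M0/2=0, d=(M1−M0)/(6·2)=-232/3825, b=Δ0−h0·(2M0+M1)/6=36281/7650
seg 1: a=4, c=M1/2=-464/1275, d=(M2−M1)/(6·3)=-19811/68850, b=Δ1−h1·(2M1+M2)/6=30713/7650
seg 2: a=5, c=M2/2=-4519/1530, d=(M3−M2)/(6·1)=4823/2550, b=Δ2−h2·(2M2+M3)/6=-1336/225
seg 3: a=-2, c=M3/2=10406/3825, d=(M4−M3)/(6·3)=-22879/68850, b=Δ3−h3·(2M3+M4)/6=-47207/7650
seg 4: a=-5, c=M4/2=-689/2550, d=(M5−M4)/(6·1)=689/7650, b=Δ4−h4·(2M4+M5)/6=4514/3825
t_q=1 → seg 0, τ=1; S=-5+36281/7650·τ+0·τ²+-232/3825·τ³=-811/2550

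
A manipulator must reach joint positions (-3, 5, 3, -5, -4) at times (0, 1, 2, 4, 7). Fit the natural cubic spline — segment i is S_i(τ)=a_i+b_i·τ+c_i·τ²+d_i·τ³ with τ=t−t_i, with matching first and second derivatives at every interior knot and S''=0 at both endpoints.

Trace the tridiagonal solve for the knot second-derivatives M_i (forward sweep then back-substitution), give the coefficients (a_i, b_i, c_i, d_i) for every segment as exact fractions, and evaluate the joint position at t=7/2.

Δ: Δ0=8, Δ1=-2, Δ2=-4, Δ3=1/3
row 1: diag=4, rhs=-60; c'=1/4, d'=-15
row 2: denom=6−1·1/4=23/4; d'=(-12−1·-15)/(23/4)=12/23
row 3: denom=10−2·8/23=214/23; d'=(26−2·12/23)/(214/23)=287/107
back: M3=287/107
back: M2=12/23−8/23·287/107=-44/107
back: M1=-15−1/4·-44/107=-1594/107
M: M0=0, M1=-1594/107, M2=-44/107, M3=287/107, M4=0
seg 0: a=-3, c=M0/2=0, d=(M1−M0)/(6·1)=-797/321, b=Δ0−h0·(2M0+M1)/6=3365/321
seg 1: a=5, c=M1/2=-797/107, d=(M2−M1)/(6·1)=775/321, b=Δ1−h1·(2M1+M2)/6=974/321
seg 2: a=3, c=M2/2=-22/107, d=(M3−M2)/(6·2)=331/1284, b=Δ2−h2·(2M2+M3)/6=-1483/321
seg 3: a=-5, c=M3/2=287/214, d=(M4−M3)/(6·3)=-287/1926, b=Δ3−h3·(2M3+M4)/6=-754/321
t_q=7/2 → seg 2, τ=3/2; S=3+-1483/321·τ+-22/107·τ²+331/1284·τ³=-12061/3424

  seg 0: a=-3 b=3365/321 c=0 d=-797/321
  seg 1: a=5 b=974/321 c=-797/107 d=775/321
  seg 2: a=3 b=-1483/321 c=-22/107 d=331/1284
  seg 3: a=-5 b=-754/321 c=287/214 d=-287/1926
S(7/2) = -12061/3424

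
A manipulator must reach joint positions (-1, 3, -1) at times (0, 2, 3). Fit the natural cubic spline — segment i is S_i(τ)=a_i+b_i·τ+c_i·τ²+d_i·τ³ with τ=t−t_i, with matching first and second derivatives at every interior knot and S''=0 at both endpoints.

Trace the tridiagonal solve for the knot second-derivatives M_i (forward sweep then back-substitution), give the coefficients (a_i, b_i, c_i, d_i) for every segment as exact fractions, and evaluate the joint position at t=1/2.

  seg 0: a=-1 b=4 c=0 d=-1/2
  seg 1: a=3 b=-2 c=-3 d=1
S(1/2) = 15/16

Δ: Δ0=2, Δ1=-4
row 1: diag=6, rhs=-36; c'=1/6, d'=-6
back: M1=-6
M: M0=0, M1=-6, M2=0
seg 0: a=-1, c=M0/2=0, d=(M1−M0)/(6·2)=-1/2, b=Δ0−h0·(2M0+M1)/6=4
seg 1: a=3, c=M1/2=-3, d=(M2−M1)/(6·1)=1, b=Δ1−h1·(2M1+M2)/6=-2
t_q=1/2 → seg 0, τ=1/2; S=-1+4·τ+0·τ²+-1/2·τ³=15/16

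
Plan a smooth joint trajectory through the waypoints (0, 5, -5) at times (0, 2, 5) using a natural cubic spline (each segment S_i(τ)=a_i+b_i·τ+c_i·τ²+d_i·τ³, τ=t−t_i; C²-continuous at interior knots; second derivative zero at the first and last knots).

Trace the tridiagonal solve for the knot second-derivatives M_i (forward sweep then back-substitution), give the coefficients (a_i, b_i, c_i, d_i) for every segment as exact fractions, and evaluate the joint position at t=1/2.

  seg 0: a=0 b=11/3 c=0 d=-7/24
  seg 1: a=5 b=1/6 c=-7/4 d=7/36
S(1/2) = 115/64

Δ: Δ0=5/2, Δ1=-10/3
row 1: diag=10, rhs=-35; c'=3/10, d'=-7/2
back: M1=-7/2
M: M0=0, M1=-7/2, M2=0
seg 0: a=0, c=M0/2=0, d=(M1−M0)/(6·2)=-7/24, b=Δ0−h0·(2M0+M1)/6=11/3
seg 1: a=5, c=M1/2=-7/4, d=(M2−M1)/(6·3)=7/36, b=Δ1−h1·(2M1+M2)/6=1/6
t_q=1/2 → seg 0, τ=1/2; S=0+11/3·τ+0·τ²+-7/24·τ³=115/64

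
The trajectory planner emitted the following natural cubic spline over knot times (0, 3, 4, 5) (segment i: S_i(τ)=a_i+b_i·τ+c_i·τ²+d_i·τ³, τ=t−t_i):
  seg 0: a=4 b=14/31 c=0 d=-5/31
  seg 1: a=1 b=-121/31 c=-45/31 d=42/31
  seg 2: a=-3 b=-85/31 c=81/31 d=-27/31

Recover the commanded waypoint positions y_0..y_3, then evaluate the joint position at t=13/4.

y_0 = S_0(0) = a_0 = 4
y_1 = S_1(0) = a_1 = 1
y_2 = S_2(0) = a_2 = -3
y_3 = S_2(1) = -4
t_q=13/4 is in segment 1 (τ=1/4); S_1(τ)=-45/992

y_0=4 y_1=1 y_2=-3 y_3=-4
S(13/4) = -45/992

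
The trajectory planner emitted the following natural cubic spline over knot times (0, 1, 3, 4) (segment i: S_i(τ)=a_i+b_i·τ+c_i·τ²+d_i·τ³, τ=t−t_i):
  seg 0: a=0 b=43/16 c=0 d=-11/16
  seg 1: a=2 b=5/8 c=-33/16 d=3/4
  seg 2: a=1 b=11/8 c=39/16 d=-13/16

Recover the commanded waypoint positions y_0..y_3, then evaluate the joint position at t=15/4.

y_0=0 y_1=2 y_2=1 y_3=4
S(15/4) = 3133/1024

y_0 = S_0(0) = a_0 = 0
y_1 = S_1(0) = a_1 = 2
y_2 = S_2(0) = a_2 = 1
y_3 = S_2(1) = 4
t_q=15/4 is in segment 2 (τ=3/4); S_2(τ)=3133/1024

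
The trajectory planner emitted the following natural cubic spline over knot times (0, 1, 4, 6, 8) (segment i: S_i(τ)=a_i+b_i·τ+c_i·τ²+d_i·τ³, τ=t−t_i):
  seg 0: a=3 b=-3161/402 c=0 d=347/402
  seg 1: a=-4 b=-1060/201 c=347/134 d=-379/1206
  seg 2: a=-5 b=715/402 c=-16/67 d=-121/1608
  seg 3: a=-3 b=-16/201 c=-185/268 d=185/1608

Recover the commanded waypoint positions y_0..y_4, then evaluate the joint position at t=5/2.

y_0=3 y_1=-4 y_2=-5 y_3=-3 y_4=-5
S(5/2) = -7659/1072

y_0 = S_0(0) = a_0 = 3
y_1 = S_1(0) = a_1 = -4
y_2 = S_2(0) = a_2 = -5
y_3 = S_3(0) = a_3 = -3
y_4 = S_3(2) = -5
t_q=5/2 is in segment 1 (τ=3/2); S_1(τ)=-7659/1072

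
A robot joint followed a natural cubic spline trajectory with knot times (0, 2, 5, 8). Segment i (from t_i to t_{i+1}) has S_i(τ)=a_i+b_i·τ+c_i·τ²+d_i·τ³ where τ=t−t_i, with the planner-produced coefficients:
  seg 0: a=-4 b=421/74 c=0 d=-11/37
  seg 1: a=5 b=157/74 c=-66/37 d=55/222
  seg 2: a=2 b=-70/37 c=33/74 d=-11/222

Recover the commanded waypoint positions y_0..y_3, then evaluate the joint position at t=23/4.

y_0=-4 y_1=5 y_2=2 y_3=-1
S(23/4) = 3841/4736

y_0 = S_0(0) = a_0 = -4
y_1 = S_1(0) = a_1 = 5
y_2 = S_2(0) = a_2 = 2
y_3 = S_2(3) = -1
t_q=23/4 is in segment 2 (τ=3/4); S_2(τ)=3841/4736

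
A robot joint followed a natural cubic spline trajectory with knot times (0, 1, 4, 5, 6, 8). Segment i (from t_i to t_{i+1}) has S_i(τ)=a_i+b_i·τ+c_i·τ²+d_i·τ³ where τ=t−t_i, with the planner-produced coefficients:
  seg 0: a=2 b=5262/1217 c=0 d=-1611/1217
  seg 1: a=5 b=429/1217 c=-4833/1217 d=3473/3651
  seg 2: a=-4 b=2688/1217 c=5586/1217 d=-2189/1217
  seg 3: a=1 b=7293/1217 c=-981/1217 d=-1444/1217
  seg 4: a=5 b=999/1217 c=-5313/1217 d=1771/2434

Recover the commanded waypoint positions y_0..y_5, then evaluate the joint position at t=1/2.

y_0=2 y_1=5 y_2=-4 y_3=1 y_4=5 y_5=-5
S(1/2) = 38909/9736

y_0 = S_0(0) = a_0 = 2
y_1 = S_1(0) = a_1 = 5
y_2 = S_2(0) = a_2 = -4
y_3 = S_3(0) = a_3 = 1
y_4 = S_4(0) = a_4 = 5
y_5 = S_4(2) = -5
t_q=1/2 is in segment 0 (τ=1/2); S_0(τ)=38909/9736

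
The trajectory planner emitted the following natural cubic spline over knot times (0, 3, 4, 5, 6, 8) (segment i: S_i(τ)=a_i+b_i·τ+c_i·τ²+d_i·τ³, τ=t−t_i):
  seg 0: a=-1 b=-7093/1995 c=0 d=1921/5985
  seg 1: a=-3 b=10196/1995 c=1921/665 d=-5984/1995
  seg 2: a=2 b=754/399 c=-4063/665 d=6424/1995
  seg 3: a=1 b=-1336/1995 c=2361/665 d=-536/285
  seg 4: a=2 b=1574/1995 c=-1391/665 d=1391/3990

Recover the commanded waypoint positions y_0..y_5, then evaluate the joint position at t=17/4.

y_0 = S_0(0) = a_0 = -1
y_1 = S_1(0) = a_1 = -3
y_2 = S_2(0) = a_2 = 2
y_3 = S_3(0) = a_3 = 1
y_4 = S_4(0) = a_4 = 2
y_5 = S_4(2) = -2
t_q=17/4 is in segment 2 (τ=1/4); S_2(τ)=22779/10640

y_0=-1 y_1=-3 y_2=2 y_3=1 y_4=2 y_5=-2
S(17/4) = 22779/10640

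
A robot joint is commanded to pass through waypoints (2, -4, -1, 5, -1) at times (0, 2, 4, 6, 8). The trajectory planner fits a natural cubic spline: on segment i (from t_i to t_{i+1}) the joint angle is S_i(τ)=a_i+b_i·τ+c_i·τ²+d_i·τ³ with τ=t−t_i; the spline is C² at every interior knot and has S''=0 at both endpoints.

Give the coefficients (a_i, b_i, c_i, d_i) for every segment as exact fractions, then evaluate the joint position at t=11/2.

  seg 0: a=2 b=-447/112 c=0 d=111/448
  seg 1: a=-4 b=-57/56 c=333/224 d=-51/448
  seg 2: a=-1 b=57/16 c=45/56 d=-243/448
  seg 3: a=5 b=15/56 c=-549/224 d=183/448
S(11/2) = 15487/3584

Δ: Δ0=-3, Δ1=3/2, Δ2=3, Δ3=-3
row 1: diag=8, rhs=27; c'=1/4, d'=27/8
row 2: denom=8−2·1/4=15/2; d'=(9−2·27/8)/(15/2)=3/10
row 3: denom=8−2·4/15=112/15; d'=(-36−2·3/10)/(112/15)=-549/112
back: M3=-549/112
back: M2=3/10−4/15·-549/112=45/28
back: M1=27/8−1/4·45/28=333/112
M: M0=0, M1=333/112, M2=45/28, M3=-549/112, M4=0
seg 0: a=2, c=M0/2=0, d=(M1−M0)/(6·2)=111/448, b=Δ0−h0·(2M0+M1)/6=-447/112
seg 1: a=-4, c=M1/2=333/224, d=(M2−M1)/(6·2)=-51/448, b=Δ1−h1·(2M1+M2)/6=-57/56
seg 2: a=-1, c=M2/2=45/56, d=(M3−M2)/(6·2)=-243/448, b=Δ2−h2·(2M2+M3)/6=57/16
seg 3: a=5, c=M3/2=-549/224, d=(M4−M3)/(6·2)=183/448, b=Δ3−h3·(2M3+M4)/6=15/56
t_q=11/2 → seg 2, τ=3/2; S=-1+57/16·τ+45/56·τ²+-243/448·τ³=15487/3584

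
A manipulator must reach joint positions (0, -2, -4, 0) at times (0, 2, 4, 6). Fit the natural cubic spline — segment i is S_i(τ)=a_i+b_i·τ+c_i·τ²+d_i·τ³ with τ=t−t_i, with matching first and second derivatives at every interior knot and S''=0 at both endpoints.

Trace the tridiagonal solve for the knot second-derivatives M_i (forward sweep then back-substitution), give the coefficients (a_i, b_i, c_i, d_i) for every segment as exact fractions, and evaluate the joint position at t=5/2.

  seg 0: a=0 b=-4/5 c=0 d=-1/20
  seg 1: a=-2 b=-7/5 c=-3/10 d=1/4
  seg 2: a=-4 b=2/5 c=6/5 d=-1/5
S(5/2) = -439/160

Δ: Δ0=-1, Δ1=-1, Δ2=2
row 1: diag=8, rhs=0; c'=1/4, d'=0
row 2: denom=8−2·1/4=15/2; d'=(18−2·0)/(15/2)=12/5
back: M2=12/5
back: M1=0−1/4·12/5=-3/5
M: M0=0, M1=-3/5, M2=12/5, M3=0
seg 0: a=0, c=M0/2=0, d=(M1−M0)/(6·2)=-1/20, b=Δ0−h0·(2M0+M1)/6=-4/5
seg 1: a=-2, c=M1/2=-3/10, d=(M2−M1)/(6·2)=1/4, b=Δ1−h1·(2M1+M2)/6=-7/5
seg 2: a=-4, c=M2/2=6/5, d=(M3−M2)/(6·2)=-1/5, b=Δ2−h2·(2M2+M3)/6=2/5
t_q=5/2 → seg 1, τ=1/2; S=-2+-7/5·τ+-3/10·τ²+1/4·τ³=-439/160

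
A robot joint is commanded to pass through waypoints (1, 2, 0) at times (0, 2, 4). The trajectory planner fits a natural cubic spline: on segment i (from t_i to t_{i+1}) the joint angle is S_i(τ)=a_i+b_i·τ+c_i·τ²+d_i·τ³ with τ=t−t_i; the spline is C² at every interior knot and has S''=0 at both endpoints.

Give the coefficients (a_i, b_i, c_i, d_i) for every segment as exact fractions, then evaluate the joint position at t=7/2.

  seg 0: a=1 b=7/8 c=0 d=-3/32
  seg 1: a=2 b=-1/4 c=-9/16 d=3/32
S(7/2) = 173/256

Δ: Δ0=1/2, Δ1=-1
row 1: diag=8, rhs=-9; c'=1/4, d'=-9/8
back: M1=-9/8
M: M0=0, M1=-9/8, M2=0
seg 0: a=1, c=M0/2=0, d=(M1−M0)/(6·2)=-3/32, b=Δ0−h0·(2M0+M1)/6=7/8
seg 1: a=2, c=M1/2=-9/16, d=(M2−M1)/(6·2)=3/32, b=Δ1−h1·(2M1+M2)/6=-1/4
t_q=7/2 → seg 1, τ=3/2; S=2+-1/4·τ+-9/16·τ²+3/32·τ³=173/256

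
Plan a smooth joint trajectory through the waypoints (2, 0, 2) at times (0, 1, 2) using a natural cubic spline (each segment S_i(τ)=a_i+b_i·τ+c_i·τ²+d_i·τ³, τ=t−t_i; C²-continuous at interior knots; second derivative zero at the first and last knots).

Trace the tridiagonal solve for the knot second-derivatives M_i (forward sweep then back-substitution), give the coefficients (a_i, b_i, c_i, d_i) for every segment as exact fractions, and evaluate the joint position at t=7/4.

Δ: Δ0=-2, Δ1=2
row 1: diag=4, rhs=24; c'=1/4, d'=6
back: M1=6
M: M0=0, M1=6, M2=0
seg 0: a=2, c=M0/2=0, d=(M1−M0)/(6·1)=1, b=Δ0−h0·(2M0+M1)/6=-3
seg 1: a=0, c=M1/2=3, d=(M2−M1)/(6·1)=-1, b=Δ1−h1·(2M1+M2)/6=0
t_q=7/4 → seg 1, τ=3/4; S=0+0·τ+3·τ²+-1·τ³=81/64

  seg 0: a=2 b=-3 c=0 d=1
  seg 1: a=0 b=0 c=3 d=-1
S(7/4) = 81/64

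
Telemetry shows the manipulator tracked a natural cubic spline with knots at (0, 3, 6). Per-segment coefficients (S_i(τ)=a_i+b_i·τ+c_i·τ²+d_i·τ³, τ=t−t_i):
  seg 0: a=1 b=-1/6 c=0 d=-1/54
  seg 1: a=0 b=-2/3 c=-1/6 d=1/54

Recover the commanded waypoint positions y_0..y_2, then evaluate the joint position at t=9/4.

y_0 = S_0(0) = a_0 = 1
y_1 = S_1(0) = a_1 = 0
y_2 = S_1(3) = -3
t_q=9/4 is in segment 0 (τ=9/4); S_0(τ)=53/128

y_0=1 y_1=0 y_2=-3
S(9/4) = 53/128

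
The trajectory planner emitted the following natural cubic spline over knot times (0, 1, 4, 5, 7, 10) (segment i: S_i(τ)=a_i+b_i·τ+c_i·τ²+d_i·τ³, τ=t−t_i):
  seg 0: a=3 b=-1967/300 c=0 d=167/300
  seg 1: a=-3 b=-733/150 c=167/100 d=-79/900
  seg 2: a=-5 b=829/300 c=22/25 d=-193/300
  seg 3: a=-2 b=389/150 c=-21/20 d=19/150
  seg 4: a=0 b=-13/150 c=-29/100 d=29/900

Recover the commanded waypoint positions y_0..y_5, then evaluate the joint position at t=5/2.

y_0=3 y_1=-3 y_2=-5 y_3=-2 y_4=0 y_5=-2
S(5/2) = -1099/160

y_0 = S_0(0) = a_0 = 3
y_1 = S_1(0) = a_1 = -3
y_2 = S_2(0) = a_2 = -5
y_3 = S_3(0) = a_3 = -2
y_4 = S_4(0) = a_4 = 0
y_5 = S_4(3) = -2
t_q=5/2 is in segment 1 (τ=3/2); S_1(τ)=-1099/160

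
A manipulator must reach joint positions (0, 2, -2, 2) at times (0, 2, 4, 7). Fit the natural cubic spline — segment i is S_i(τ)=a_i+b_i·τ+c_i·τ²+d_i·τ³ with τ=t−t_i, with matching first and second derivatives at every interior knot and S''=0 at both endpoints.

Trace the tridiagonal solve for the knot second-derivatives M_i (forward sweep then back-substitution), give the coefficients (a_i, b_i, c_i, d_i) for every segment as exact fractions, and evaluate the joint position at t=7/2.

Δ: Δ0=1, Δ1=-2, Δ2=4/3
row 1: diag=8, rhs=-18; c'=1/4, d'=-9/4
row 2: denom=10−2·1/4=19/2; d'=(20−2·-9/4)/(19/2)=49/19
back: M2=49/19
back: M1=-9/4−1/4·49/19=-55/19
M: M0=0, M1=-55/19, M2=49/19, M3=0
seg 0: a=0, c=M0/2=0, d=(M1−M0)/(6·2)=-55/228, b=Δ0−h0·(2M0+M1)/6=112/57
seg 1: a=2, c=M1/2=-55/38, d=(M2−M1)/(6·2)=26/57, b=Δ1−h1·(2M1+M2)/6=-53/57
seg 2: a=-2, c=M2/2=49/38, d=(M3−M2)/(6·3)=-49/342, b=Δ2−h2·(2M2+M3)/6=-71/57
t_q=7/2 → seg 1, τ=3/2; S=2+-53/57·τ+-55/38·τ²+26/57·τ³=-169/152

  seg 0: a=0 b=112/57 c=0 d=-55/228
  seg 1: a=2 b=-53/57 c=-55/38 d=26/57
  seg 2: a=-2 b=-71/57 c=49/38 d=-49/342
S(7/2) = -169/152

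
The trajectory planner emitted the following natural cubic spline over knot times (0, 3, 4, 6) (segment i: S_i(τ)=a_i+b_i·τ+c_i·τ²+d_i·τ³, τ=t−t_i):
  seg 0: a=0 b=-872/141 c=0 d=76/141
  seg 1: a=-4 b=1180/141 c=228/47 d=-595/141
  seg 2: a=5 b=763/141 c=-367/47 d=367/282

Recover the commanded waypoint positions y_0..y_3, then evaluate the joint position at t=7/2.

y_0=0 y_1=-4 y_2=5 y_3=-5
S(7/2) = 327/376

y_0 = S_0(0) = a_0 = 0
y_1 = S_1(0) = a_1 = -4
y_2 = S_2(0) = a_2 = 5
y_3 = S_2(2) = -5
t_q=7/2 is in segment 1 (τ=1/2); S_1(τ)=327/376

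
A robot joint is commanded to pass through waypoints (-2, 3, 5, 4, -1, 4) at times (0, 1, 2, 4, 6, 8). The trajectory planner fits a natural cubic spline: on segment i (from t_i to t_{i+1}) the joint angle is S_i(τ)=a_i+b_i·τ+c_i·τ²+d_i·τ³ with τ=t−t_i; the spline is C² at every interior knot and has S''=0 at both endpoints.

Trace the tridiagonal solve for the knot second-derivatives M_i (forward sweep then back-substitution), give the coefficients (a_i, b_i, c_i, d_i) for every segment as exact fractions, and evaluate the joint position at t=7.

Δ: Δ0=5, Δ1=2, Δ2=-1/2, Δ3=-5/2, Δ4=5/2
row 1: diag=4, rhs=-18; c'=1/4, d'=-9/2
row 2: denom=6−1·1/4=23/4; d'=(-15−1·-9/2)/(23/4)=-42/23
row 3: denom=8−2·8/23=168/23; d'=(-12−2·-42/23)/(168/23)=-8/7
row 4: denom=8−2·23/84=313/42; d'=(30−2·-8/7)/(313/42)=1356/313
back: M4=1356/313
back: M3=-8/7−23/84·1356/313=-729/313
back: M2=-42/23−8/23·-729/313=-318/313
back: M1=-9/2−1/4·-318/313=-1329/313
M: M0=0, M1=-1329/313, M2=-318/313, M3=-729/313, M4=1356/313, M5=0
seg 0: a=-2, c=M0/2=0, d=(M1−M0)/(6·1)=-443/626, b=Δ0−h0·(2M0+M1)/6=3573/626
seg 1: a=3, c=M1/2=-1329/626, d=(M2−M1)/(6·1)=337/626, b=Δ1−h1·(2M1+M2)/6=1122/313
seg 2: a=5, c=M2/2=-159/313, d=(M3−M2)/(6·2)=-137/1252, b=Δ2−h2·(2M2+M3)/6=597/626
seg 3: a=4, c=M3/2=-729/626, d=(M4−M3)/(6·2)=695/1252, b=Δ3−h3·(2M3+M4)/6=-1497/626
seg 4: a=-1, c=M4/2=678/313, d=(M5−M4)/(6·2)=-113/313, b=Δ4−h4·(2M4+M5)/6=-243/626
t_q=7 → seg 4, τ=1; S=-1+-243/626·τ+678/313·τ²+-113/313·τ³=261/626

  seg 0: a=-2 b=3573/626 c=0 d=-443/626
  seg 1: a=3 b=1122/313 c=-1329/626 d=337/626
  seg 2: a=5 b=597/626 c=-159/313 d=-137/1252
  seg 3: a=4 b=-1497/626 c=-729/626 d=695/1252
  seg 4: a=-1 b=-243/626 c=678/313 d=-113/313
S(7) = 261/626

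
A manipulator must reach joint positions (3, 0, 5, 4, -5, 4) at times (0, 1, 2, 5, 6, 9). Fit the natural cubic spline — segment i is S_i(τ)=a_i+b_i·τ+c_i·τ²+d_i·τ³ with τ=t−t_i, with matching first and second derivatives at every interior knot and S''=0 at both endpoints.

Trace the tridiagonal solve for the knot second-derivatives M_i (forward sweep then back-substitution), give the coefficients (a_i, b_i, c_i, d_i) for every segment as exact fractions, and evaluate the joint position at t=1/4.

  seg 0: a=3 b=-8543/1665 c=0 d=3548/1665
  seg 1: a=0 b=2101/1665 c=3548/555 d=-884/333
  seg 2: a=5 b=10129/1665 c=-872/555 d=-2836/14985
  seg 3: a=4 b=-2815/333 c=-5452/1665 d=1514/555
  seg 4: a=-5 b=-11353/1665 c=8174/1665 d=-8174/14985
S(1/4) = 3109/1776

Δ: Δ0=-3, Δ1=5, Δ2=-1/3, Δ3=-9, Δ4=3
row 1: diag=4, rhs=48; c'=1/4, d'=12
row 2: denom=8−1·1/4=31/4; d'=(-32−1·12)/(31/4)=-176/31
row 3: denom=8−3·12/31=212/31; d'=(-52−3·-176/31)/(212/31)=-271/53
row 4: denom=8−1·31/212=1665/212; d'=(72−1·-271/53)/(1665/212)=16348/1665
back: M4=16348/1665
back: M3=-271/53−31/212·16348/1665=-10904/1665
back: M2=-176/31−12/31·-10904/1665=-1744/555
back: M1=12−1/4·-1744/555=7096/555
M: M0=0, M1=7096/555, M2=-1744/555, M3=-10904/1665, M4=16348/1665, M5=0
seg 0: a=3, c=M0/2=0, d=(M1−M0)/(6·1)=3548/1665, b=Δ0−h0·(2M0+M1)/6=-8543/1665
seg 1: a=0, c=M1/2=3548/555, d=(M2−M1)/(6·1)=-884/333, b=Δ1−h1·(2M1+M2)/6=2101/1665
seg 2: a=5, c=M2/2=-872/555, d=(M3−M2)/(6·3)=-2836/14985, b=Δ2−h2·(2M2+M3)/6=10129/1665
seg 3: a=4, c=M3/2=-5452/1665, d=(M4−M3)/(6·1)=1514/555, b=Δ3−h3·(2M3+M4)/6=-2815/333
seg 4: a=-5, c=M4/2=8174/1665, d=(M5−M4)/(6·3)=-8174/14985, b=Δ4−h4·(2M4+M5)/6=-11353/1665
t_q=1/4 → seg 0, τ=1/4; S=3+-8543/1665·τ+0·τ²+3548/1665·τ³=3109/1776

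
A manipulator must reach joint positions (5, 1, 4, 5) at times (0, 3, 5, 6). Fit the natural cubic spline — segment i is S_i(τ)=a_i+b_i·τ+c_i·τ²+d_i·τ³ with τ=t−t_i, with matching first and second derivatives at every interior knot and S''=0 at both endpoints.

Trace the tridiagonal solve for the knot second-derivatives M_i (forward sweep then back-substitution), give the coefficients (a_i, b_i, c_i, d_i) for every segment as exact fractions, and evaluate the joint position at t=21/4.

Δ: Δ0=-4/3, Δ1=3/2, Δ2=1
row 1: diag=10, rhs=17; c'=1/5, d'=17/10
row 2: denom=6−2·1/5=28/5; d'=(-3−2·17/10)/(28/5)=-8/7
back: M2=-8/7
back: M1=17/10−1/5·-8/7=27/14
M: M0=0, M1=27/14, M2=-8/7, M3=0
seg 0: a=5, c=M0/2=0, d=(M1−M0)/(6·3)=3/28, b=Δ0−h0·(2M0+M1)/6=-193/84
seg 1: a=1, c=M1/2=27/28, d=(M2−M1)/(6·2)=-43/168, b=Δ1−h1·(2M1+M2)/6=25/42
seg 2: a=4, c=M2/2=-4/7, d=(M3−M2)/(6·1)=4/21, b=Δ2−h2·(2M2+M3)/6=29/21
t_q=21/4 → seg 2, τ=1/4; S=4+29/21·τ+-4/7·τ²+4/21·τ³=69/16

  seg 0: a=5 b=-193/84 c=0 d=3/28
  seg 1: a=1 b=25/42 c=27/28 d=-43/168
  seg 2: a=4 b=29/21 c=-4/7 d=4/21
S(21/4) = 69/16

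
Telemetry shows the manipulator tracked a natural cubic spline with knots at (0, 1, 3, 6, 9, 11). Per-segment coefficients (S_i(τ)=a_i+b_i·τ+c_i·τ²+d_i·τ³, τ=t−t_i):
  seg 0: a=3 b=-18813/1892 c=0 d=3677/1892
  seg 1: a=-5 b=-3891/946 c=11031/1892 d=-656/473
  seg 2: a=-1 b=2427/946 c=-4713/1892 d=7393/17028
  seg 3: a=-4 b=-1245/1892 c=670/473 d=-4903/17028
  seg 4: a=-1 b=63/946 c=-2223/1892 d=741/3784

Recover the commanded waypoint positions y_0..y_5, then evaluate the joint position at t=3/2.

y_0 = S_0(0) = a_0 = 3
y_1 = S_1(0) = a_1 = -5
y_2 = S_2(0) = a_2 = -1
y_3 = S_3(0) = a_3 = -4
y_4 = S_4(0) = a_4 = -1
y_5 = S_4(2) = -4
t_q=3/2 is in segment 1 (τ=1/2); S_1(τ)=-43685/7568

y_0=3 y_1=-5 y_2=-1 y_3=-4 y_4=-1 y_5=-4
S(3/2) = -43685/7568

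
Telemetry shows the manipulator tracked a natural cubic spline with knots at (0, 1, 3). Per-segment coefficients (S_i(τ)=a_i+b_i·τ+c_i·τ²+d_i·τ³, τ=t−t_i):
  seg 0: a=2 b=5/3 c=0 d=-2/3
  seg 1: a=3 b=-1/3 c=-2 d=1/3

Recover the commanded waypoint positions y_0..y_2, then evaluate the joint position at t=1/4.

y_0=2 y_1=3 y_2=-3
S(1/4) = 77/32

y_0 = S_0(0) = a_0 = 2
y_1 = S_1(0) = a_1 = 3
y_2 = S_1(2) = -3
t_q=1/4 is in segment 0 (τ=1/4); S_0(τ)=77/32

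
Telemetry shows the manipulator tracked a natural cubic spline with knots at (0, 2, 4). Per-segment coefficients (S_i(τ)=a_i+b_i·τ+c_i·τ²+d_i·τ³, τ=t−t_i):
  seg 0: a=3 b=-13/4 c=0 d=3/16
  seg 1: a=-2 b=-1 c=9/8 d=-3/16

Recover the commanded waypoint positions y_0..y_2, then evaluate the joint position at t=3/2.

y_0 = S_0(0) = a_0 = 3
y_1 = S_1(0) = a_1 = -2
y_2 = S_1(2) = -1
t_q=3/2 is in segment 0 (τ=3/2); S_0(τ)=-159/128

y_0=3 y_1=-2 y_2=-1
S(3/2) = -159/128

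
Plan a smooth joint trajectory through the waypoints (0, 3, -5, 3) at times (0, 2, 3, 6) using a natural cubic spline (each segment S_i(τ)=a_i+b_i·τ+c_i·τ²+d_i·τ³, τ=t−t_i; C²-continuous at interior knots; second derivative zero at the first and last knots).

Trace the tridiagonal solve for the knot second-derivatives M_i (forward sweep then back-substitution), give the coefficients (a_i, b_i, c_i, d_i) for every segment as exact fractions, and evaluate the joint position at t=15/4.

Δ: Δ0=3/2, Δ1=-8, Δ2=8/3
row 1: diag=6, rhs=-57; c'=1/6, d'=-19/2
row 2: denom=8−1·1/6=47/6; d'=(64−1·-19/2)/(47/6)=441/47
back: M2=441/47
back: M1=-19/2−1/6·441/47=-520/47
M: M0=0, M1=-520/47, M2=441/47, M3=0
seg 0: a=0, c=M0/2=0, d=(M1−M0)/(6·2)=-130/141, b=Δ0−h0·(2M0+M1)/6=1463/282
seg 1: a=3, c=M1/2=-260/47, d=(M2−M1)/(6·1)=961/282, b=Δ1−h1·(2M1+M2)/6=-1657/282
seg 2: a=-5, c=M2/2=441/94, d=(M3−M2)/(6·3)=-49/94, b=Δ2−h2·(2M2+M3)/6=-947/141
t_q=15/4 → seg 2, τ=3/4; S=-5+-947/141·τ+441/94·τ²+-49/94·τ³=-45831/6016

  seg 0: a=0 b=1463/282 c=0 d=-130/141
  seg 1: a=3 b=-1657/282 c=-260/47 d=961/282
  seg 2: a=-5 b=-947/141 c=441/94 d=-49/94
S(15/4) = -45831/6016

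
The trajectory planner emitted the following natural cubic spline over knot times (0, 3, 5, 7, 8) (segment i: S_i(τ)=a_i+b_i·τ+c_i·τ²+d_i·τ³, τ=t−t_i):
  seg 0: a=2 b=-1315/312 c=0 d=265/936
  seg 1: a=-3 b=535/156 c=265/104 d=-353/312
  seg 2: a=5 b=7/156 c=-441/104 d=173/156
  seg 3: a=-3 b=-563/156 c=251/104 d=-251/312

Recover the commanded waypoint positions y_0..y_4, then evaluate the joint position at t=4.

y_0=2 y_1=-3 y_2=5 y_3=-3 y_4=-5
S(4) = 24/13

y_0 = S_0(0) = a_0 = 2
y_1 = S_1(0) = a_1 = -3
y_2 = S_2(0) = a_2 = 5
y_3 = S_3(0) = a_3 = -3
y_4 = S_3(1) = -5
t_q=4 is in segment 1 (τ=1); S_1(τ)=24/13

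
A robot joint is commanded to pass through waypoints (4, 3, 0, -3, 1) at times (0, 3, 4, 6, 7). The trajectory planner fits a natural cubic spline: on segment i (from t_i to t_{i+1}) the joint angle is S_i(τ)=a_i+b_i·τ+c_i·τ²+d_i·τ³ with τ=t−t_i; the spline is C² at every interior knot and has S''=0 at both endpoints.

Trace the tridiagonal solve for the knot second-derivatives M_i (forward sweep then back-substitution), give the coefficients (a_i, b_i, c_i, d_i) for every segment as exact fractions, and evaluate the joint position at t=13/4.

Δ: Δ0=-1/3, Δ1=-3, Δ2=-3/2, Δ3=4
row 1: diag=8, rhs=-16; c'=1/8, d'=-2
row 2: denom=6−1·1/8=47/8; d'=(9−1·-2)/(47/8)=88/47
row 3: denom=6−2·16/47=250/47; d'=(33−2·88/47)/(250/47)=11/2
back: M3=11/2
back: M2=88/47−16/47·11/2=0
back: M1=-2−1/8·0=-2
M: M0=0, M1=-2, M2=0, M3=11/2, M4=0
seg 0: a=4, c=M0/2=0, d=(M1−M0)/(6·3)=-1/9, b=Δ0−h0·(2M0+M1)/6=2/3
seg 1: a=3, c=M1/2=-1, d=(M2−M1)/(6·1)=1/3, b=Δ1−h1·(2M1+M2)/6=-7/3
seg 2: a=0, c=M2/2=0, d=(M3−M2)/(6·2)=11/24, b=Δ2−h2·(2M2+M3)/6=-10/3
seg 3: a=-3, c=M3/2=11/4, d=(M4−M3)/(6·1)=-11/12, b=Δ3−h3·(2M3+M4)/6=13/6
t_q=13/4 → seg 1, τ=1/4; S=3+-7/3·τ+-1·τ²+1/3·τ³=151/64

  seg 0: a=4 b=2/3 c=0 d=-1/9
  seg 1: a=3 b=-7/3 c=-1 d=1/3
  seg 2: a=0 b=-10/3 c=0 d=11/24
  seg 3: a=-3 b=13/6 c=11/4 d=-11/12
S(13/4) = 151/64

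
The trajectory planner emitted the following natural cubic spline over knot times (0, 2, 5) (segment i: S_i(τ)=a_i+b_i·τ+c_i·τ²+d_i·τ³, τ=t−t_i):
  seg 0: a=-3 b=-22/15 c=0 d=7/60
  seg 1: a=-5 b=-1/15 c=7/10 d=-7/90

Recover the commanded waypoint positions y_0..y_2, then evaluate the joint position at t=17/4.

y_0=-3 y_1=-5 y_2=-1
S(17/4) = -319/128

y_0 = S_0(0) = a_0 = -3
y_1 = S_1(0) = a_1 = -5
y_2 = S_1(3) = -1
t_q=17/4 is in segment 1 (τ=9/4); S_1(τ)=-319/128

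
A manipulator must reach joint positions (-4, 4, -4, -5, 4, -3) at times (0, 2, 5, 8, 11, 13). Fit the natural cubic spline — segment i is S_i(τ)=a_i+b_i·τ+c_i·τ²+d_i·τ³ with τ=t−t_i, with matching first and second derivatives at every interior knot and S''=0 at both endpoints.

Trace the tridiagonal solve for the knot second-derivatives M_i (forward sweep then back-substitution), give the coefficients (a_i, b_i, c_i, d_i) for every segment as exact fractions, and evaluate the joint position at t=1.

  seg 0: a=-4 b=6983/1269 c=0 d=-1907/5076
  seg 1: a=4 b=1262/1269 c=-1907/846 d=7871/22842
  seg 2: a=-4 b=-8189/2538 c=1075/1269 d=19/486
  seg 3: a=-5 b=3695/1269 c=3043/2538 d=-8905/22842
  seg 4: a=4 b=-1067/2538 c=-977/423 d=977/2538
S(1) = 1907/1692

Δ: Δ0=4, Δ1=-8/3, Δ2=-1/3, Δ3=3, Δ4=-7/2
row 1: diag=10, rhs=-40; c'=3/10, d'=-4
row 2: denom=12−3·3/10=111/10; d'=(14−3·-4)/(111/10)=260/111
row 3: denom=12−3·10/37=414/37; d'=(20−3·260/111)/(414/37)=80/69
row 4: denom=10−3·37/138=423/46; d'=(-39−3·80/69)/(423/46)=-1954/423
back: M4=-1954/423
back: M3=80/69−37/138·-1954/423=3043/1269
back: M2=260/111−10/37·3043/1269=2150/1269
back: M1=-4−3/10·2150/1269=-1907/423
M: M0=0, M1=-1907/423, M2=2150/1269, M3=3043/1269, M4=-1954/423, M5=0
seg 0: a=-4, c=M0/2=0, d=(M1−M0)/(6·2)=-1907/5076, b=Δ0−h0·(2M0+M1)/6=6983/1269
seg 1: a=4, c=M1/2=-1907/846, d=(M2−M1)/(6·3)=7871/22842, b=Δ1−h1·(2M1+M2)/6=1262/1269
seg 2: a=-4, c=M2/2=1075/1269, d=(M3−M2)/(6·3)=19/486, b=Δ2−h2·(2M2+M3)/6=-8189/2538
seg 3: a=-5, c=M3/2=3043/2538, d=(M4−M3)/(6·3)=-8905/22842, b=Δ3−h3·(2M3+M4)/6=3695/1269
seg 4: a=4, c=M4/2=-977/423, d=(M5−M4)/(6·2)=977/2538, b=Δ4−h4·(2M4+M5)/6=-1067/2538
t_q=1 → seg 0, τ=1; S=-4+6983/1269·τ+0·τ²+-1907/5076·τ³=1907/1692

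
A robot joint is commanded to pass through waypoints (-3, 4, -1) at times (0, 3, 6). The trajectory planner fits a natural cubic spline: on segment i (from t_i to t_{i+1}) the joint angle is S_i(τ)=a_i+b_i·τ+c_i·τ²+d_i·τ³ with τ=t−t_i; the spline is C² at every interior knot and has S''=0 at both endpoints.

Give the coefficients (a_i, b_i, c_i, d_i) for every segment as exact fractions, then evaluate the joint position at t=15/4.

  seg 0: a=-3 b=10/3 c=0 d=-1/9
  seg 1: a=4 b=1/3 c=-1 d=1/9
S(15/4) = 239/64

Δ: Δ0=7/3, Δ1=-5/3
row 1: diag=12, rhs=-24; c'=1/4, d'=-2
back: M1=-2
M: M0=0, M1=-2, M2=0
seg 0: a=-3, c=M0/2=0, d=(M1−M0)/(6·3)=-1/9, b=Δ0−h0·(2M0+M1)/6=10/3
seg 1: a=4, c=M1/2=-1, d=(M2−M1)/(6·3)=1/9, b=Δ1−h1·(2M1+M2)/6=1/3
t_q=15/4 → seg 1, τ=3/4; S=4+1/3·τ+-1·τ²+1/9·τ³=239/64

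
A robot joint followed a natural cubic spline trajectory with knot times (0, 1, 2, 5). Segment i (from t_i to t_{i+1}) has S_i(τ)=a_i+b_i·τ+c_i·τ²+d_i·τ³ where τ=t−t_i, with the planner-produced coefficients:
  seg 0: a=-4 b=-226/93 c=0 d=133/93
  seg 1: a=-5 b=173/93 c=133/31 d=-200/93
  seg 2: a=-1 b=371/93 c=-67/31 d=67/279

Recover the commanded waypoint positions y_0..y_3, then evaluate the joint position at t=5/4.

y_0 = S_0(0) = a_0 = -4
y_1 = S_1(0) = a_1 = -5
y_2 = S_2(0) = a_2 = -1
y_3 = S_2(3) = -2
t_q=5/4 is in segment 1 (τ=1/4); S_1(τ)=-2133/496

y_0=-4 y_1=-5 y_2=-1 y_3=-2
S(5/4) = -2133/496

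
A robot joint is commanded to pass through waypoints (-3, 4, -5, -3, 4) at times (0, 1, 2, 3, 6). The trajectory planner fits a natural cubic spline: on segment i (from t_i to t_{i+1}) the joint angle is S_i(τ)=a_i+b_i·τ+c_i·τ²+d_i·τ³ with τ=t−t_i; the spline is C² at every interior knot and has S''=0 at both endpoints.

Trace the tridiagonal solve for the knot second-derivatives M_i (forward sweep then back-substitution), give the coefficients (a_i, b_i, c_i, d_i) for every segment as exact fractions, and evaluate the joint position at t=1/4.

  seg 0: a=-3 b=4187/348 c=0 d=-1751/348
  seg 1: a=4 b=-533/174 c=-1751/116 d=3187/348
  seg 2: a=-5 b=-2011/348 c=359/29 d=-1601/348
  seg 3: a=-3 b=901/174 c=-165/116 d=55/348
S(1/4) = -525/7424

Δ: Δ0=7, Δ1=-9, Δ2=2, Δ3=7/3
row 1: diag=4, rhs=-96; c'=1/4, d'=-24
row 2: denom=4−1·1/4=15/4; d'=(66−1·-24)/(15/4)=24
row 3: denom=8−1·4/15=116/15; d'=(2−1·24)/(116/15)=-165/58
back: M3=-165/58
back: M2=24−4/15·-165/58=718/29
back: M1=-24−1/4·718/29=-1751/58
M: M0=0, M1=-1751/58, M2=718/29, M3=-165/58, M4=0
seg 0: a=-3, c=M0/2=0, d=(M1−M0)/(6·1)=-1751/348, b=Δ0−h0·(2M0+M1)/6=4187/348
seg 1: a=4, c=M1/2=-1751/116, d=(M2−M1)/(6·1)=3187/348, b=Δ1−h1·(2M1+M2)/6=-533/174
seg 2: a=-5, c=M2/2=359/29, d=(M3−M2)/(6·1)=-1601/348, b=Δ2−h2·(2M2+M3)/6=-2011/348
seg 3: a=-3, c=M3/2=-165/116, d=(M4−M3)/(6·3)=55/348, b=Δ3−h3·(2M3+M4)/6=901/174
t_q=1/4 → seg 0, τ=1/4; S=-3+4187/348·τ+0·τ²+-1751/348·τ³=-525/7424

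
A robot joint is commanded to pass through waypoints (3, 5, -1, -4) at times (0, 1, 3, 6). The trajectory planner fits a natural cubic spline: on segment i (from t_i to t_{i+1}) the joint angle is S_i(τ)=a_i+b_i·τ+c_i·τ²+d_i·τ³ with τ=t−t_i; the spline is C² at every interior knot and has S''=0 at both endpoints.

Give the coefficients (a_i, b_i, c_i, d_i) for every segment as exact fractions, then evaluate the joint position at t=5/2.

  seg 0: a=3 b=83/28 c=0 d=-27/28
  seg 1: a=5 b=1/14 c=-81/28 d=19/28
  seg 2: a=-1 b=-47/14 c=33/28 d=-11/84
S(5/2) = 199/224

Δ: Δ0=2, Δ1=-3, Δ2=-1
row 1: diag=6, rhs=-30; c'=1/3, d'=-5
row 2: denom=10−2·1/3=28/3; d'=(12−2·-5)/(28/3)=33/14
back: M2=33/14
back: M1=-5−1/3·33/14=-81/14
M: M0=0, M1=-81/14, M2=33/14, M3=0
seg 0: a=3, c=M0/2=0, d=(M1−M0)/(6·1)=-27/28, b=Δ0−h0·(2M0+M1)/6=83/28
seg 1: a=5, c=M1/2=-81/28, d=(M2−M1)/(6·2)=19/28, b=Δ1−h1·(2M1+M2)/6=1/14
seg 2: a=-1, c=M2/2=33/28, d=(M3−M2)/(6·3)=-11/84, b=Δ2−h2·(2M2+M3)/6=-47/14
t_q=5/2 → seg 1, τ=3/2; S=5+1/14·τ+-81/28·τ²+19/28·τ³=199/224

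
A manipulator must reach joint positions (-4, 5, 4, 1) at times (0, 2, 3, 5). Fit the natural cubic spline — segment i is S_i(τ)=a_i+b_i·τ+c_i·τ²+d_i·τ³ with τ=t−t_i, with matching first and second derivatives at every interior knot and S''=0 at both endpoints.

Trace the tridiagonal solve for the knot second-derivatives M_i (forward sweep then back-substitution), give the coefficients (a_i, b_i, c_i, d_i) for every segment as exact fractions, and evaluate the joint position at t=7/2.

Δ: Δ0=9/2, Δ1=-1, Δ2=-3/2
row 1: diag=6, rhs=-33; c'=1/6, d'=-11/2
row 2: denom=6−1·1/6=35/6; d'=(-3−1·-11/2)/(35/6)=3/7
back: M2=3/7
back: M1=-11/2−1/6·3/7=-39/7
M: M0=0, M1=-39/7, M2=3/7, M3=0
seg 0: a=-4, c=M0/2=0, d=(M1−M0)/(6·2)=-13/28, b=Δ0−h0·(2M0+M1)/6=89/14
seg 1: a=5, c=M1/2=-39/14, d=(M2−M1)/(6·1)=1, b=Δ1−h1·(2M1+M2)/6=11/14
seg 2: a=4, c=M2/2=3/14, d=(M3−M2)/(6·2)=-1/28, b=Δ2−h2·(2M2+M3)/6=-25/14
t_q=7/2 → seg 2, τ=1/2; S=4+-25/14·τ+3/14·τ²+-1/28·τ³=101/32

  seg 0: a=-4 b=89/14 c=0 d=-13/28
  seg 1: a=5 b=11/14 c=-39/14 d=1
  seg 2: a=4 b=-25/14 c=3/14 d=-1/28
S(7/2) = 101/32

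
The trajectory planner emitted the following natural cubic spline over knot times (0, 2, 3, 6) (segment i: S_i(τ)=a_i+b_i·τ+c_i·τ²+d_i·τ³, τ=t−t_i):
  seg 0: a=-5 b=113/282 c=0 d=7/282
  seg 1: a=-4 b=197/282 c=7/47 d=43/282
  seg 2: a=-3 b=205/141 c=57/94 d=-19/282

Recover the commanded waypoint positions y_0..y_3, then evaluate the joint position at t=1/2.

y_0 = S_0(0) = a_0 = -5
y_1 = S_1(0) = a_1 = -4
y_2 = S_2(0) = a_2 = -3
y_3 = S_2(3) = 5
t_q=1/2 is in segment 0 (τ=1/2); S_0(τ)=-3607/752

y_0=-5 y_1=-4 y_2=-3 y_3=5
S(1/2) = -3607/752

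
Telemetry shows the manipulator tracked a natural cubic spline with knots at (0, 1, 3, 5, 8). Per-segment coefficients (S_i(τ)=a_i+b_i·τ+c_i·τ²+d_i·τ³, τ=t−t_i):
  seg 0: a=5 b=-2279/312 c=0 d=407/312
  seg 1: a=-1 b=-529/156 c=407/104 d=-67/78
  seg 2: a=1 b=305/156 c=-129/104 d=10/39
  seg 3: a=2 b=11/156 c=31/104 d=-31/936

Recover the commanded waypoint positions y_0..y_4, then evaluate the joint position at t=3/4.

y_0 = S_0(0) = a_0 = 5
y_1 = S_1(0) = a_1 = -1
y_2 = S_2(0) = a_2 = 1
y_3 = S_3(0) = a_3 = 2
y_4 = S_3(3) = 4
t_q=3/4 is in segment 0 (τ=3/4); S_0(τ)=479/6656

y_0=5 y_1=-1 y_2=1 y_3=2 y_4=4
S(3/4) = 479/6656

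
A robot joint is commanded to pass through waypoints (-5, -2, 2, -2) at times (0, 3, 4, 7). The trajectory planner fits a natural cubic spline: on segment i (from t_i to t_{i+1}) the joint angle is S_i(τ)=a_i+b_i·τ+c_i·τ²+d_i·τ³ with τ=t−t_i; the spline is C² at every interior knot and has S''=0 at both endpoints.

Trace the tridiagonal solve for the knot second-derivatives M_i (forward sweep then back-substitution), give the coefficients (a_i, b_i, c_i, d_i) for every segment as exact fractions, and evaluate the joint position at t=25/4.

Δ: Δ0=1, Δ1=4, Δ2=-4/3
row 1: diag=8, rhs=18; c'=1/8, d'=9/4
row 2: denom=8−1·1/8=63/8; d'=(-32−1·9/4)/(63/8)=-274/63
back: M2=-274/63
back: M1=9/4−1/8·-274/63=176/63
M: M0=0, M1=176/63, M2=-274/63, M3=0
seg 0: a=-5, c=M0/2=0, d=(M1−M0)/(6·3)=88/567, b=Δ0−h0·(2M0+M1)/6=-25/63
seg 1: a=-2, c=M1/2=88/63, d=(M2−M1)/(6·1)=-25/21, b=Δ1−h1·(2M1+M2)/6=239/63
seg 2: a=2, c=M2/2=-137/63, d=(M3−M2)/(6·3)=137/567, b=Δ2−h2·(2M2+M3)/6=190/63
t_q=25/4 → seg 2, τ=9/4; S=2+190/63·τ+-137/63·τ²+137/567·τ³=237/448

  seg 0: a=-5 b=-25/63 c=0 d=88/567
  seg 1: a=-2 b=239/63 c=88/63 d=-25/21
  seg 2: a=2 b=190/63 c=-137/63 d=137/567
S(25/4) = 237/448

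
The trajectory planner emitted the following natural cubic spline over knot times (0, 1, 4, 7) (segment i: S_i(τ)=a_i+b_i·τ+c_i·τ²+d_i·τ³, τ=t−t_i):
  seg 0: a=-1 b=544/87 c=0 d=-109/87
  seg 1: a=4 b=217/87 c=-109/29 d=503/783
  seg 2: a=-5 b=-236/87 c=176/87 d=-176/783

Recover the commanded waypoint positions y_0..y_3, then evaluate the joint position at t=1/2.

y_0=-1 y_1=4 y_2=-5 y_3=-1
S(1/2) = 457/232

y_0 = S_0(0) = a_0 = -1
y_1 = S_1(0) = a_1 = 4
y_2 = S_2(0) = a_2 = -5
y_3 = S_2(3) = -1
t_q=1/2 is in segment 0 (τ=1/2); S_0(τ)=457/232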